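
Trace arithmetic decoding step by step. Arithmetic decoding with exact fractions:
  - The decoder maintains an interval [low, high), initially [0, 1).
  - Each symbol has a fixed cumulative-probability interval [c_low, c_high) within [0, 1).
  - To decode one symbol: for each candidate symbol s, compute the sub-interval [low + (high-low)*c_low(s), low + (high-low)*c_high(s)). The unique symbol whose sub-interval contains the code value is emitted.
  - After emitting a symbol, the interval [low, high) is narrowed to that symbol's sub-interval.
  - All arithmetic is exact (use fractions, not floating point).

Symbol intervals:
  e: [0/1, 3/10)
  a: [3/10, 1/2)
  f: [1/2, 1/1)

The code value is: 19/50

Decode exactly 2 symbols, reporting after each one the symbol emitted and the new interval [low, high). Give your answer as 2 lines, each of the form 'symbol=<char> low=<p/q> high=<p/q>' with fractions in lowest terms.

Step 1: interval [0/1, 1/1), width = 1/1 - 0/1 = 1/1
  'e': [0/1 + 1/1*0/1, 0/1 + 1/1*3/10) = [0/1, 3/10)
  'a': [0/1 + 1/1*3/10, 0/1 + 1/1*1/2) = [3/10, 1/2) <- contains code 19/50
  'f': [0/1 + 1/1*1/2, 0/1 + 1/1*1/1) = [1/2, 1/1)
  emit 'a', narrow to [3/10, 1/2)
Step 2: interval [3/10, 1/2), width = 1/2 - 3/10 = 1/5
  'e': [3/10 + 1/5*0/1, 3/10 + 1/5*3/10) = [3/10, 9/25)
  'a': [3/10 + 1/5*3/10, 3/10 + 1/5*1/2) = [9/25, 2/5) <- contains code 19/50
  'f': [3/10 + 1/5*1/2, 3/10 + 1/5*1/1) = [2/5, 1/2)
  emit 'a', narrow to [9/25, 2/5)

Answer: symbol=a low=3/10 high=1/2
symbol=a low=9/25 high=2/5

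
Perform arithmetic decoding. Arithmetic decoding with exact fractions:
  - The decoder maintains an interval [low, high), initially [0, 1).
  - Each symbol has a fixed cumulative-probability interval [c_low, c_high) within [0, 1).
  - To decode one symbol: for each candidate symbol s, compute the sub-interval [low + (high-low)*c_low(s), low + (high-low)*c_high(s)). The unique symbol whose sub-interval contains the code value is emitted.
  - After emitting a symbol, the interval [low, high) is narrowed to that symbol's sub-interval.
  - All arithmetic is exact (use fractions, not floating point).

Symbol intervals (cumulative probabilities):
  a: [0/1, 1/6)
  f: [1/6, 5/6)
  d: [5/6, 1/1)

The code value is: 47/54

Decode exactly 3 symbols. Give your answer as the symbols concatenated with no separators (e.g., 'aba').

Answer: dfa

Derivation:
Step 1: interval [0/1, 1/1), width = 1/1 - 0/1 = 1/1
  'a': [0/1 + 1/1*0/1, 0/1 + 1/1*1/6) = [0/1, 1/6)
  'f': [0/1 + 1/1*1/6, 0/1 + 1/1*5/6) = [1/6, 5/6)
  'd': [0/1 + 1/1*5/6, 0/1 + 1/1*1/1) = [5/6, 1/1) <- contains code 47/54
  emit 'd', narrow to [5/6, 1/1)
Step 2: interval [5/6, 1/1), width = 1/1 - 5/6 = 1/6
  'a': [5/6 + 1/6*0/1, 5/6 + 1/6*1/6) = [5/6, 31/36)
  'f': [5/6 + 1/6*1/6, 5/6 + 1/6*5/6) = [31/36, 35/36) <- contains code 47/54
  'd': [5/6 + 1/6*5/6, 5/6 + 1/6*1/1) = [35/36, 1/1)
  emit 'f', narrow to [31/36, 35/36)
Step 3: interval [31/36, 35/36), width = 35/36 - 31/36 = 1/9
  'a': [31/36 + 1/9*0/1, 31/36 + 1/9*1/6) = [31/36, 95/108) <- contains code 47/54
  'f': [31/36 + 1/9*1/6, 31/36 + 1/9*5/6) = [95/108, 103/108)
  'd': [31/36 + 1/9*5/6, 31/36 + 1/9*1/1) = [103/108, 35/36)
  emit 'a', narrow to [31/36, 95/108)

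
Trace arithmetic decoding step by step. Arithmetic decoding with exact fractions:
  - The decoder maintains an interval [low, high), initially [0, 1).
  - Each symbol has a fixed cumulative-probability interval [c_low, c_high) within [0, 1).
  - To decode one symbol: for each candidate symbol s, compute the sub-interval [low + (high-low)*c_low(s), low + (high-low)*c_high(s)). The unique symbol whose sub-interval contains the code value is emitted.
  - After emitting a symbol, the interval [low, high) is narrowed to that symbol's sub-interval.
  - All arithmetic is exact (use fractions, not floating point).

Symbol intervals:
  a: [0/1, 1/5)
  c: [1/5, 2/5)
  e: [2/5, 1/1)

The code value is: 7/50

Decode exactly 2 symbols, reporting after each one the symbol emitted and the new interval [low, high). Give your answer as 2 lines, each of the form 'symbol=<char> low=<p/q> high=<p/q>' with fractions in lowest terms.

Answer: symbol=a low=0/1 high=1/5
symbol=e low=2/25 high=1/5

Derivation:
Step 1: interval [0/1, 1/1), width = 1/1 - 0/1 = 1/1
  'a': [0/1 + 1/1*0/1, 0/1 + 1/1*1/5) = [0/1, 1/5) <- contains code 7/50
  'c': [0/1 + 1/1*1/5, 0/1 + 1/1*2/5) = [1/5, 2/5)
  'e': [0/1 + 1/1*2/5, 0/1 + 1/1*1/1) = [2/5, 1/1)
  emit 'a', narrow to [0/1, 1/5)
Step 2: interval [0/1, 1/5), width = 1/5 - 0/1 = 1/5
  'a': [0/1 + 1/5*0/1, 0/1 + 1/5*1/5) = [0/1, 1/25)
  'c': [0/1 + 1/5*1/5, 0/1 + 1/5*2/5) = [1/25, 2/25)
  'e': [0/1 + 1/5*2/5, 0/1 + 1/5*1/1) = [2/25, 1/5) <- contains code 7/50
  emit 'e', narrow to [2/25, 1/5)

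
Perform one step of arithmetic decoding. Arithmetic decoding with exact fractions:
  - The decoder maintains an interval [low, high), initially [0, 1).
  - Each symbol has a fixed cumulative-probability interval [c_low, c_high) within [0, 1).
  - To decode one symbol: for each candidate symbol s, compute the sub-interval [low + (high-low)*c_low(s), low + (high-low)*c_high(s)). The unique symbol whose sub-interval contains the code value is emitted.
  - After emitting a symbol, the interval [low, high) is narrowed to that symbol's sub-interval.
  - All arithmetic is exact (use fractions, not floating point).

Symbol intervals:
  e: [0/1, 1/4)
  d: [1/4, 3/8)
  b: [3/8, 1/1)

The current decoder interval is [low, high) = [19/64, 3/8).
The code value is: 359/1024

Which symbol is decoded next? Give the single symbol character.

Answer: b

Derivation:
Interval width = high − low = 3/8 − 19/64 = 5/64
Scaled code = (code − low) / width = (359/1024 − 19/64) / 5/64 = 11/16
  e: [0/1, 1/4) 
  d: [1/4, 3/8) 
  b: [3/8, 1/1) ← scaled code falls here ✓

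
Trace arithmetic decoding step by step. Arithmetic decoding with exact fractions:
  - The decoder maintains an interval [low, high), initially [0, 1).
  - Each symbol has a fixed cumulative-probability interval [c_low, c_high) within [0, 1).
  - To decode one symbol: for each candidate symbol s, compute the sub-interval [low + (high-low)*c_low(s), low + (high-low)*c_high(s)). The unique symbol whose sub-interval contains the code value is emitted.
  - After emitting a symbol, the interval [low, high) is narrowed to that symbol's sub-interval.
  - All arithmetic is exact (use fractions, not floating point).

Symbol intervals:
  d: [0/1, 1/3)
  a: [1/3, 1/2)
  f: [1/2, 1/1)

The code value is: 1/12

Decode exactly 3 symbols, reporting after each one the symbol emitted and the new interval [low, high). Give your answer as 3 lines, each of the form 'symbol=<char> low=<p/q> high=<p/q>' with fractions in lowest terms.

Answer: symbol=d low=0/1 high=1/3
symbol=d low=0/1 high=1/9
symbol=f low=1/18 high=1/9

Derivation:
Step 1: interval [0/1, 1/1), width = 1/1 - 0/1 = 1/1
  'd': [0/1 + 1/1*0/1, 0/1 + 1/1*1/3) = [0/1, 1/3) <- contains code 1/12
  'a': [0/1 + 1/1*1/3, 0/1 + 1/1*1/2) = [1/3, 1/2)
  'f': [0/1 + 1/1*1/2, 0/1 + 1/1*1/1) = [1/2, 1/1)
  emit 'd', narrow to [0/1, 1/3)
Step 2: interval [0/1, 1/3), width = 1/3 - 0/1 = 1/3
  'd': [0/1 + 1/3*0/1, 0/1 + 1/3*1/3) = [0/1, 1/9) <- contains code 1/12
  'a': [0/1 + 1/3*1/3, 0/1 + 1/3*1/2) = [1/9, 1/6)
  'f': [0/1 + 1/3*1/2, 0/1 + 1/3*1/1) = [1/6, 1/3)
  emit 'd', narrow to [0/1, 1/9)
Step 3: interval [0/1, 1/9), width = 1/9 - 0/1 = 1/9
  'd': [0/1 + 1/9*0/1, 0/1 + 1/9*1/3) = [0/1, 1/27)
  'a': [0/1 + 1/9*1/3, 0/1 + 1/9*1/2) = [1/27, 1/18)
  'f': [0/1 + 1/9*1/2, 0/1 + 1/9*1/1) = [1/18, 1/9) <- contains code 1/12
  emit 'f', narrow to [1/18, 1/9)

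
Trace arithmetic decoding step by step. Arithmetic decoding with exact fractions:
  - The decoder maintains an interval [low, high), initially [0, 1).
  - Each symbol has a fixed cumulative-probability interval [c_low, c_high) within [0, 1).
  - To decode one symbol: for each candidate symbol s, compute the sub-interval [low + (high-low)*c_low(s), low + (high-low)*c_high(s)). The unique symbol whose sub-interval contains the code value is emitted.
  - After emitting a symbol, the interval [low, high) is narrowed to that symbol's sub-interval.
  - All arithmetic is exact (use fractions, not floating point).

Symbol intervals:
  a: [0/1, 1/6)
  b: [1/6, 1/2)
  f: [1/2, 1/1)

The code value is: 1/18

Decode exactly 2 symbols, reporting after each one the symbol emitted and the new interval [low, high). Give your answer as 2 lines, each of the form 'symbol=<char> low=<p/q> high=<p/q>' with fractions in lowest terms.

Answer: symbol=a low=0/1 high=1/6
symbol=b low=1/36 high=1/12

Derivation:
Step 1: interval [0/1, 1/1), width = 1/1 - 0/1 = 1/1
  'a': [0/1 + 1/1*0/1, 0/1 + 1/1*1/6) = [0/1, 1/6) <- contains code 1/18
  'b': [0/1 + 1/1*1/6, 0/1 + 1/1*1/2) = [1/6, 1/2)
  'f': [0/1 + 1/1*1/2, 0/1 + 1/1*1/1) = [1/2, 1/1)
  emit 'a', narrow to [0/1, 1/6)
Step 2: interval [0/1, 1/6), width = 1/6 - 0/1 = 1/6
  'a': [0/1 + 1/6*0/1, 0/1 + 1/6*1/6) = [0/1, 1/36)
  'b': [0/1 + 1/6*1/6, 0/1 + 1/6*1/2) = [1/36, 1/12) <- contains code 1/18
  'f': [0/1 + 1/6*1/2, 0/1 + 1/6*1/1) = [1/12, 1/6)
  emit 'b', narrow to [1/36, 1/12)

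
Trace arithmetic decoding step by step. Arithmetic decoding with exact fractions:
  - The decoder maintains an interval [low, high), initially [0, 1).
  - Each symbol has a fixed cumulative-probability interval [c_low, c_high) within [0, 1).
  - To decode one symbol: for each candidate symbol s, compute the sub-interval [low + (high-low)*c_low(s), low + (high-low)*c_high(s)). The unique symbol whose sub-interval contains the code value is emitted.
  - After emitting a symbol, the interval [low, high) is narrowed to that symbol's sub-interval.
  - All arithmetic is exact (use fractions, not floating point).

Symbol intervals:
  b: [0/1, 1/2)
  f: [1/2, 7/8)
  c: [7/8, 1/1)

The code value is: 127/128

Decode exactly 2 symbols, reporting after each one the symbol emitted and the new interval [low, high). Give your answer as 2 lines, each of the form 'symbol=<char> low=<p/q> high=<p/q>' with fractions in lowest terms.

Answer: symbol=c low=7/8 high=1/1
symbol=c low=63/64 high=1/1

Derivation:
Step 1: interval [0/1, 1/1), width = 1/1 - 0/1 = 1/1
  'b': [0/1 + 1/1*0/1, 0/1 + 1/1*1/2) = [0/1, 1/2)
  'f': [0/1 + 1/1*1/2, 0/1 + 1/1*7/8) = [1/2, 7/8)
  'c': [0/1 + 1/1*7/8, 0/1 + 1/1*1/1) = [7/8, 1/1) <- contains code 127/128
  emit 'c', narrow to [7/8, 1/1)
Step 2: interval [7/8, 1/1), width = 1/1 - 7/8 = 1/8
  'b': [7/8 + 1/8*0/1, 7/8 + 1/8*1/2) = [7/8, 15/16)
  'f': [7/8 + 1/8*1/2, 7/8 + 1/8*7/8) = [15/16, 63/64)
  'c': [7/8 + 1/8*7/8, 7/8 + 1/8*1/1) = [63/64, 1/1) <- contains code 127/128
  emit 'c', narrow to [63/64, 1/1)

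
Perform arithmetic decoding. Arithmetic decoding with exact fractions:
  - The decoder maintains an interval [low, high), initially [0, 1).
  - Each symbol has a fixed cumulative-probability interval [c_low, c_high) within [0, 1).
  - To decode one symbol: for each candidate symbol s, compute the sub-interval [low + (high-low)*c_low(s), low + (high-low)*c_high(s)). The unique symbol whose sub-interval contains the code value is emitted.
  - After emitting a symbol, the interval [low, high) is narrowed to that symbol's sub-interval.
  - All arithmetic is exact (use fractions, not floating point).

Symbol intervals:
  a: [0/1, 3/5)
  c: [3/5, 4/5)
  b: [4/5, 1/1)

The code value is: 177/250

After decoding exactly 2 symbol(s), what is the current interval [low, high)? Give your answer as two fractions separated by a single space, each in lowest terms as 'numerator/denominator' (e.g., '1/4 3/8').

Step 1: interval [0/1, 1/1), width = 1/1 - 0/1 = 1/1
  'a': [0/1 + 1/1*0/1, 0/1 + 1/1*3/5) = [0/1, 3/5)
  'c': [0/1 + 1/1*3/5, 0/1 + 1/1*4/5) = [3/5, 4/5) <- contains code 177/250
  'b': [0/1 + 1/1*4/5, 0/1 + 1/1*1/1) = [4/5, 1/1)
  emit 'c', narrow to [3/5, 4/5)
Step 2: interval [3/5, 4/5), width = 4/5 - 3/5 = 1/5
  'a': [3/5 + 1/5*0/1, 3/5 + 1/5*3/5) = [3/5, 18/25) <- contains code 177/250
  'c': [3/5 + 1/5*3/5, 3/5 + 1/5*4/5) = [18/25, 19/25)
  'b': [3/5 + 1/5*4/5, 3/5 + 1/5*1/1) = [19/25, 4/5)
  emit 'a', narrow to [3/5, 18/25)

Answer: 3/5 18/25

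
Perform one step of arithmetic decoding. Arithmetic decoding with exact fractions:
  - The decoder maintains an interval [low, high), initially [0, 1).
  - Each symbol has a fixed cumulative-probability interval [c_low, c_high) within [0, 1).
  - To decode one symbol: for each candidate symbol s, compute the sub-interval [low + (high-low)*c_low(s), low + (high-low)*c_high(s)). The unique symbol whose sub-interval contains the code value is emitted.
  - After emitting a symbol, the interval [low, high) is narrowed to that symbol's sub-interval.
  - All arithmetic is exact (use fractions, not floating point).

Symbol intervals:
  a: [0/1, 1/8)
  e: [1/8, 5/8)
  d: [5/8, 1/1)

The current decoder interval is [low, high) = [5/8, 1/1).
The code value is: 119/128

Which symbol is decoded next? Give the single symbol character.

Answer: d

Derivation:
Interval width = high − low = 1/1 − 5/8 = 3/8
Scaled code = (code − low) / width = (119/128 − 5/8) / 3/8 = 13/16
  a: [0/1, 1/8) 
  e: [1/8, 5/8) 
  d: [5/8, 1/1) ← scaled code falls here ✓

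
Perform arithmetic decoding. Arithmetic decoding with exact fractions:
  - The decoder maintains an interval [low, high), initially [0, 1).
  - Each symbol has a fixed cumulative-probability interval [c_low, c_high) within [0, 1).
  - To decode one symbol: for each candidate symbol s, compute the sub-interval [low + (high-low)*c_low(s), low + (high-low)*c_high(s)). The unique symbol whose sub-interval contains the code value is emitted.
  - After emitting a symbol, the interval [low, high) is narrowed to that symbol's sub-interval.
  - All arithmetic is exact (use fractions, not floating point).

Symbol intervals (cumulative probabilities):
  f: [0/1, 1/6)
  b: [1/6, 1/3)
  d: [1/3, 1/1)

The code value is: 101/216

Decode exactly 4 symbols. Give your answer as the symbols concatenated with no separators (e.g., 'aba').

Step 1: interval [0/1, 1/1), width = 1/1 - 0/1 = 1/1
  'f': [0/1 + 1/1*0/1, 0/1 + 1/1*1/6) = [0/1, 1/6)
  'b': [0/1 + 1/1*1/6, 0/1 + 1/1*1/3) = [1/6, 1/3)
  'd': [0/1 + 1/1*1/3, 0/1 + 1/1*1/1) = [1/3, 1/1) <- contains code 101/216
  emit 'd', narrow to [1/3, 1/1)
Step 2: interval [1/3, 1/1), width = 1/1 - 1/3 = 2/3
  'f': [1/3 + 2/3*0/1, 1/3 + 2/3*1/6) = [1/3, 4/9)
  'b': [1/3 + 2/3*1/6, 1/3 + 2/3*1/3) = [4/9, 5/9) <- contains code 101/216
  'd': [1/3 + 2/3*1/3, 1/3 + 2/3*1/1) = [5/9, 1/1)
  emit 'b', narrow to [4/9, 5/9)
Step 3: interval [4/9, 5/9), width = 5/9 - 4/9 = 1/9
  'f': [4/9 + 1/9*0/1, 4/9 + 1/9*1/6) = [4/9, 25/54)
  'b': [4/9 + 1/9*1/6, 4/9 + 1/9*1/3) = [25/54, 13/27) <- contains code 101/216
  'd': [4/9 + 1/9*1/3, 4/9 + 1/9*1/1) = [13/27, 5/9)
  emit 'b', narrow to [25/54, 13/27)
Step 4: interval [25/54, 13/27), width = 13/27 - 25/54 = 1/54
  'f': [25/54 + 1/54*0/1, 25/54 + 1/54*1/6) = [25/54, 151/324)
  'b': [25/54 + 1/54*1/6, 25/54 + 1/54*1/3) = [151/324, 38/81) <- contains code 101/216
  'd': [25/54 + 1/54*1/3, 25/54 + 1/54*1/1) = [38/81, 13/27)
  emit 'b', narrow to [151/324, 38/81)

Answer: dbbb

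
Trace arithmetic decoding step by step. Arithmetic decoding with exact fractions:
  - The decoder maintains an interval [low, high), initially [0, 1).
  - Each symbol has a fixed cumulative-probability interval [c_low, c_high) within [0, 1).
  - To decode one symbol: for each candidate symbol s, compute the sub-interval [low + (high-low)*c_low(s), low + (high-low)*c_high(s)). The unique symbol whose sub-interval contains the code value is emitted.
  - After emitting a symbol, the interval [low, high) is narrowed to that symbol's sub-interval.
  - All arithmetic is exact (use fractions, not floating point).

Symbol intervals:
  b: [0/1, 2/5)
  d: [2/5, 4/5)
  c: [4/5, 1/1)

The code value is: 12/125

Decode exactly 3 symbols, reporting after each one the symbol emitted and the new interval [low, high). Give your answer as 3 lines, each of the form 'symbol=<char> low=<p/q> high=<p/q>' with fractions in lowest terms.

Step 1: interval [0/1, 1/1), width = 1/1 - 0/1 = 1/1
  'b': [0/1 + 1/1*0/1, 0/1 + 1/1*2/5) = [0/1, 2/5) <- contains code 12/125
  'd': [0/1 + 1/1*2/5, 0/1 + 1/1*4/5) = [2/5, 4/5)
  'c': [0/1 + 1/1*4/5, 0/1 + 1/1*1/1) = [4/5, 1/1)
  emit 'b', narrow to [0/1, 2/5)
Step 2: interval [0/1, 2/5), width = 2/5 - 0/1 = 2/5
  'b': [0/1 + 2/5*0/1, 0/1 + 2/5*2/5) = [0/1, 4/25) <- contains code 12/125
  'd': [0/1 + 2/5*2/5, 0/1 + 2/5*4/5) = [4/25, 8/25)
  'c': [0/1 + 2/5*4/5, 0/1 + 2/5*1/1) = [8/25, 2/5)
  emit 'b', narrow to [0/1, 4/25)
Step 3: interval [0/1, 4/25), width = 4/25 - 0/1 = 4/25
  'b': [0/1 + 4/25*0/1, 0/1 + 4/25*2/5) = [0/1, 8/125)
  'd': [0/1 + 4/25*2/5, 0/1 + 4/25*4/5) = [8/125, 16/125) <- contains code 12/125
  'c': [0/1 + 4/25*4/5, 0/1 + 4/25*1/1) = [16/125, 4/25)
  emit 'd', narrow to [8/125, 16/125)

Answer: symbol=b low=0/1 high=2/5
symbol=b low=0/1 high=4/25
symbol=d low=8/125 high=16/125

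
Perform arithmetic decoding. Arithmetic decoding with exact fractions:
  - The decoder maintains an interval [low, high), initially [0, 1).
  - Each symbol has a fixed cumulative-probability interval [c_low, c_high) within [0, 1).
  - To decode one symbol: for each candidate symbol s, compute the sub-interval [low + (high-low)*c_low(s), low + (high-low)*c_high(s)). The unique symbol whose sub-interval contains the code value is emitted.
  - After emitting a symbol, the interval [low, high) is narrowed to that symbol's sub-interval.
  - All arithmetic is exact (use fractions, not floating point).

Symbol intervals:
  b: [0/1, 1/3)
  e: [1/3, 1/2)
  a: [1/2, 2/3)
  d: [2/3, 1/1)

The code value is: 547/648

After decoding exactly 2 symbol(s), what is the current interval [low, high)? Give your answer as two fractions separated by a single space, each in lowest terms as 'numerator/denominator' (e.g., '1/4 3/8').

Step 1: interval [0/1, 1/1), width = 1/1 - 0/1 = 1/1
  'b': [0/1 + 1/1*0/1, 0/1 + 1/1*1/3) = [0/1, 1/3)
  'e': [0/1 + 1/1*1/3, 0/1 + 1/1*1/2) = [1/3, 1/2)
  'a': [0/1 + 1/1*1/2, 0/1 + 1/1*2/3) = [1/2, 2/3)
  'd': [0/1 + 1/1*2/3, 0/1 + 1/1*1/1) = [2/3, 1/1) <- contains code 547/648
  emit 'd', narrow to [2/3, 1/1)
Step 2: interval [2/3, 1/1), width = 1/1 - 2/3 = 1/3
  'b': [2/3 + 1/3*0/1, 2/3 + 1/3*1/3) = [2/3, 7/9)
  'e': [2/3 + 1/3*1/3, 2/3 + 1/3*1/2) = [7/9, 5/6)
  'a': [2/3 + 1/3*1/2, 2/3 + 1/3*2/3) = [5/6, 8/9) <- contains code 547/648
  'd': [2/3 + 1/3*2/3, 2/3 + 1/3*1/1) = [8/9, 1/1)
  emit 'a', narrow to [5/6, 8/9)

Answer: 5/6 8/9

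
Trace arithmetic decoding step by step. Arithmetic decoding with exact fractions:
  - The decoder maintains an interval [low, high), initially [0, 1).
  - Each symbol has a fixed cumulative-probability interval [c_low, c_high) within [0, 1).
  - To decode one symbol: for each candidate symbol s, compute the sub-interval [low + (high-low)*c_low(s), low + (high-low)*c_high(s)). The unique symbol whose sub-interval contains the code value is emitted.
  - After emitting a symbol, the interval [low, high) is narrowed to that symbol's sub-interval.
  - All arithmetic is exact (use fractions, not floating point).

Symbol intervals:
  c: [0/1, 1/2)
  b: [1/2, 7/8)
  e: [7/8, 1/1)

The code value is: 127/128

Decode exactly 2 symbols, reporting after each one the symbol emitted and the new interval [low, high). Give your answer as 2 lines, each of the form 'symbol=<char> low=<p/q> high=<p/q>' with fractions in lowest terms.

Step 1: interval [0/1, 1/1), width = 1/1 - 0/1 = 1/1
  'c': [0/1 + 1/1*0/1, 0/1 + 1/1*1/2) = [0/1, 1/2)
  'b': [0/1 + 1/1*1/2, 0/1 + 1/1*7/8) = [1/2, 7/8)
  'e': [0/1 + 1/1*7/8, 0/1 + 1/1*1/1) = [7/8, 1/1) <- contains code 127/128
  emit 'e', narrow to [7/8, 1/1)
Step 2: interval [7/8, 1/1), width = 1/1 - 7/8 = 1/8
  'c': [7/8 + 1/8*0/1, 7/8 + 1/8*1/2) = [7/8, 15/16)
  'b': [7/8 + 1/8*1/2, 7/8 + 1/8*7/8) = [15/16, 63/64)
  'e': [7/8 + 1/8*7/8, 7/8 + 1/8*1/1) = [63/64, 1/1) <- contains code 127/128
  emit 'e', narrow to [63/64, 1/1)

Answer: symbol=e low=7/8 high=1/1
symbol=e low=63/64 high=1/1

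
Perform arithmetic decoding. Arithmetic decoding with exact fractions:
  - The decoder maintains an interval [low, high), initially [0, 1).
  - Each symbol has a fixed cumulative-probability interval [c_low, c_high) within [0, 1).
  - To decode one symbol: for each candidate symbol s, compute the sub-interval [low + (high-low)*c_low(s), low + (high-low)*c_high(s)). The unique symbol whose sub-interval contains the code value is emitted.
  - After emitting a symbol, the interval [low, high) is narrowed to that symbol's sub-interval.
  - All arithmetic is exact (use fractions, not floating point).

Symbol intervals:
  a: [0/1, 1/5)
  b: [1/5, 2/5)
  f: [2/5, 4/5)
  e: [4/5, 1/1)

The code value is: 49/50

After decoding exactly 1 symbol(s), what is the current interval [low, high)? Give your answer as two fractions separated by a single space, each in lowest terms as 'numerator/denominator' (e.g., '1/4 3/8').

Step 1: interval [0/1, 1/1), width = 1/1 - 0/1 = 1/1
  'a': [0/1 + 1/1*0/1, 0/1 + 1/1*1/5) = [0/1, 1/5)
  'b': [0/1 + 1/1*1/5, 0/1 + 1/1*2/5) = [1/5, 2/5)
  'f': [0/1 + 1/1*2/5, 0/1 + 1/1*4/5) = [2/5, 4/5)
  'e': [0/1 + 1/1*4/5, 0/1 + 1/1*1/1) = [4/5, 1/1) <- contains code 49/50
  emit 'e', narrow to [4/5, 1/1)

Answer: 4/5 1/1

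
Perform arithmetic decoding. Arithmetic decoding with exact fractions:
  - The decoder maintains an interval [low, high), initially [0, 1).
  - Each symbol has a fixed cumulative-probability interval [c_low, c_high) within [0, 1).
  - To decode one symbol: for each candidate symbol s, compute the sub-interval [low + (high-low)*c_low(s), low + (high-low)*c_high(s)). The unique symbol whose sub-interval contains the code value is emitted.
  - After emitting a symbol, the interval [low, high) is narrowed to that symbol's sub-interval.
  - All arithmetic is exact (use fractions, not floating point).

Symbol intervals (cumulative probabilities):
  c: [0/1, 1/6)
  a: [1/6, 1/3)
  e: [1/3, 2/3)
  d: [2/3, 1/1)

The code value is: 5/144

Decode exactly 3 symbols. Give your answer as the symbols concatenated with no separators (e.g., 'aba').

Step 1: interval [0/1, 1/1), width = 1/1 - 0/1 = 1/1
  'c': [0/1 + 1/1*0/1, 0/1 + 1/1*1/6) = [0/1, 1/6) <- contains code 5/144
  'a': [0/1 + 1/1*1/6, 0/1 + 1/1*1/3) = [1/6, 1/3)
  'e': [0/1 + 1/1*1/3, 0/1 + 1/1*2/3) = [1/3, 2/3)
  'd': [0/1 + 1/1*2/3, 0/1 + 1/1*1/1) = [2/3, 1/1)
  emit 'c', narrow to [0/1, 1/6)
Step 2: interval [0/1, 1/6), width = 1/6 - 0/1 = 1/6
  'c': [0/1 + 1/6*0/1, 0/1 + 1/6*1/6) = [0/1, 1/36)
  'a': [0/1 + 1/6*1/6, 0/1 + 1/6*1/3) = [1/36, 1/18) <- contains code 5/144
  'e': [0/1 + 1/6*1/3, 0/1 + 1/6*2/3) = [1/18, 1/9)
  'd': [0/1 + 1/6*2/3, 0/1 + 1/6*1/1) = [1/9, 1/6)
  emit 'a', narrow to [1/36, 1/18)
Step 3: interval [1/36, 1/18), width = 1/18 - 1/36 = 1/36
  'c': [1/36 + 1/36*0/1, 1/36 + 1/36*1/6) = [1/36, 7/216)
  'a': [1/36 + 1/36*1/6, 1/36 + 1/36*1/3) = [7/216, 1/27) <- contains code 5/144
  'e': [1/36 + 1/36*1/3, 1/36 + 1/36*2/3) = [1/27, 5/108)
  'd': [1/36 + 1/36*2/3, 1/36 + 1/36*1/1) = [5/108, 1/18)
  emit 'a', narrow to [7/216, 1/27)

Answer: caa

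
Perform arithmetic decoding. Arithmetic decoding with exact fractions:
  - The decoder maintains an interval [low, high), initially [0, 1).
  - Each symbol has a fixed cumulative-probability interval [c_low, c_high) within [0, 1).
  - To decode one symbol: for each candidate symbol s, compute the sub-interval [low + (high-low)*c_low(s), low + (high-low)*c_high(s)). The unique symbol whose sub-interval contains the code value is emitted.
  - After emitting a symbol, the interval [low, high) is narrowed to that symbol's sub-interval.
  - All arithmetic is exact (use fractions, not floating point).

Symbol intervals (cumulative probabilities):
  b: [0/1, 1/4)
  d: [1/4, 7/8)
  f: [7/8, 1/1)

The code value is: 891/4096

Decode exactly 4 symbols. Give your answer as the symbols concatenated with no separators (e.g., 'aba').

Answer: bdff

Derivation:
Step 1: interval [0/1, 1/1), width = 1/1 - 0/1 = 1/1
  'b': [0/1 + 1/1*0/1, 0/1 + 1/1*1/4) = [0/1, 1/4) <- contains code 891/4096
  'd': [0/1 + 1/1*1/4, 0/1 + 1/1*7/8) = [1/4, 7/8)
  'f': [0/1 + 1/1*7/8, 0/1 + 1/1*1/1) = [7/8, 1/1)
  emit 'b', narrow to [0/1, 1/4)
Step 2: interval [0/1, 1/4), width = 1/4 - 0/1 = 1/4
  'b': [0/1 + 1/4*0/1, 0/1 + 1/4*1/4) = [0/1, 1/16)
  'd': [0/1 + 1/4*1/4, 0/1 + 1/4*7/8) = [1/16, 7/32) <- contains code 891/4096
  'f': [0/1 + 1/4*7/8, 0/1 + 1/4*1/1) = [7/32, 1/4)
  emit 'd', narrow to [1/16, 7/32)
Step 3: interval [1/16, 7/32), width = 7/32 - 1/16 = 5/32
  'b': [1/16 + 5/32*0/1, 1/16 + 5/32*1/4) = [1/16, 13/128)
  'd': [1/16 + 5/32*1/4, 1/16 + 5/32*7/8) = [13/128, 51/256)
  'f': [1/16 + 5/32*7/8, 1/16 + 5/32*1/1) = [51/256, 7/32) <- contains code 891/4096
  emit 'f', narrow to [51/256, 7/32)
Step 4: interval [51/256, 7/32), width = 7/32 - 51/256 = 5/256
  'b': [51/256 + 5/256*0/1, 51/256 + 5/256*1/4) = [51/256, 209/1024)
  'd': [51/256 + 5/256*1/4, 51/256 + 5/256*7/8) = [209/1024, 443/2048)
  'f': [51/256 + 5/256*7/8, 51/256 + 5/256*1/1) = [443/2048, 7/32) <- contains code 891/4096
  emit 'f', narrow to [443/2048, 7/32)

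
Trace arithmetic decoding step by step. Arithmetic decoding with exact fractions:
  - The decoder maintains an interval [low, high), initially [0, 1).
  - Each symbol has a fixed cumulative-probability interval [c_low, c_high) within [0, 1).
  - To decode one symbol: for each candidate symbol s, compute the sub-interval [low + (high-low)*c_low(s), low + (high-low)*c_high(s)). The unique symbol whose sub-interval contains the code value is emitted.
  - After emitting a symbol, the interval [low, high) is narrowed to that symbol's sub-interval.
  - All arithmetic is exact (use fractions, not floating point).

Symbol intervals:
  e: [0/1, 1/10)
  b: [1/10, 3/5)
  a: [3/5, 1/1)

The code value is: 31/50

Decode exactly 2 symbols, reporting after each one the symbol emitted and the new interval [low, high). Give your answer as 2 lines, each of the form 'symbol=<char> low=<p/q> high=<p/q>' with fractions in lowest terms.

Answer: symbol=a low=3/5 high=1/1
symbol=e low=3/5 high=16/25

Derivation:
Step 1: interval [0/1, 1/1), width = 1/1 - 0/1 = 1/1
  'e': [0/1 + 1/1*0/1, 0/1 + 1/1*1/10) = [0/1, 1/10)
  'b': [0/1 + 1/1*1/10, 0/1 + 1/1*3/5) = [1/10, 3/5)
  'a': [0/1 + 1/1*3/5, 0/1 + 1/1*1/1) = [3/5, 1/1) <- contains code 31/50
  emit 'a', narrow to [3/5, 1/1)
Step 2: interval [3/5, 1/1), width = 1/1 - 3/5 = 2/5
  'e': [3/5 + 2/5*0/1, 3/5 + 2/5*1/10) = [3/5, 16/25) <- contains code 31/50
  'b': [3/5 + 2/5*1/10, 3/5 + 2/5*3/5) = [16/25, 21/25)
  'a': [3/5 + 2/5*3/5, 3/5 + 2/5*1/1) = [21/25, 1/1)
  emit 'e', narrow to [3/5, 16/25)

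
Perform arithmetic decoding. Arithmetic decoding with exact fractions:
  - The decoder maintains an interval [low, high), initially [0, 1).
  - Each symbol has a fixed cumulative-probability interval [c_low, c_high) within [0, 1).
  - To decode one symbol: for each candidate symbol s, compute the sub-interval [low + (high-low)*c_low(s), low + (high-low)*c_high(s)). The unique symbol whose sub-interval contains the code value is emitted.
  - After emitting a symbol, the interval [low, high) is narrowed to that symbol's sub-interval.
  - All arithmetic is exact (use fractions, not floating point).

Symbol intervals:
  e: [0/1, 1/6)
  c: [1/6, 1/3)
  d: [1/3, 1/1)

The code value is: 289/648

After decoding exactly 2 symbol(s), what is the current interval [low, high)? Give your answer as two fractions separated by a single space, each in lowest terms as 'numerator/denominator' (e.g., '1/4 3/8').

Answer: 4/9 5/9

Derivation:
Step 1: interval [0/1, 1/1), width = 1/1 - 0/1 = 1/1
  'e': [0/1 + 1/1*0/1, 0/1 + 1/1*1/6) = [0/1, 1/6)
  'c': [0/1 + 1/1*1/6, 0/1 + 1/1*1/3) = [1/6, 1/3)
  'd': [0/1 + 1/1*1/3, 0/1 + 1/1*1/1) = [1/3, 1/1) <- contains code 289/648
  emit 'd', narrow to [1/3, 1/1)
Step 2: interval [1/3, 1/1), width = 1/1 - 1/3 = 2/3
  'e': [1/3 + 2/3*0/1, 1/3 + 2/3*1/6) = [1/3, 4/9)
  'c': [1/3 + 2/3*1/6, 1/3 + 2/3*1/3) = [4/9, 5/9) <- contains code 289/648
  'd': [1/3 + 2/3*1/3, 1/3 + 2/3*1/1) = [5/9, 1/1)
  emit 'c', narrow to [4/9, 5/9)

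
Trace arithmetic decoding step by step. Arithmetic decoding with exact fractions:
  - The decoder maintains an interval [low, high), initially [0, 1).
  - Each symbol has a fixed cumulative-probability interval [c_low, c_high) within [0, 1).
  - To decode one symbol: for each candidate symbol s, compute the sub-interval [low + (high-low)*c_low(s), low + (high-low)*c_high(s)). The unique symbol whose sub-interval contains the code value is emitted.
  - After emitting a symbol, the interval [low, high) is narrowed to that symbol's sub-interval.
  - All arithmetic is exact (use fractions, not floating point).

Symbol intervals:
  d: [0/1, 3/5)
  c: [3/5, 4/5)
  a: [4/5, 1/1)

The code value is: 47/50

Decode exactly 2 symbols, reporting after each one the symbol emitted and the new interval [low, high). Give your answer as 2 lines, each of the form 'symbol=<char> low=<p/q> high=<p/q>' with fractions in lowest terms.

Answer: symbol=a low=4/5 high=1/1
symbol=c low=23/25 high=24/25

Derivation:
Step 1: interval [0/1, 1/1), width = 1/1 - 0/1 = 1/1
  'd': [0/1 + 1/1*0/1, 0/1 + 1/1*3/5) = [0/1, 3/5)
  'c': [0/1 + 1/1*3/5, 0/1 + 1/1*4/5) = [3/5, 4/5)
  'a': [0/1 + 1/1*4/5, 0/1 + 1/1*1/1) = [4/5, 1/1) <- contains code 47/50
  emit 'a', narrow to [4/5, 1/1)
Step 2: interval [4/5, 1/1), width = 1/1 - 4/5 = 1/5
  'd': [4/5 + 1/5*0/1, 4/5 + 1/5*3/5) = [4/5, 23/25)
  'c': [4/5 + 1/5*3/5, 4/5 + 1/5*4/5) = [23/25, 24/25) <- contains code 47/50
  'a': [4/5 + 1/5*4/5, 4/5 + 1/5*1/1) = [24/25, 1/1)
  emit 'c', narrow to [23/25, 24/25)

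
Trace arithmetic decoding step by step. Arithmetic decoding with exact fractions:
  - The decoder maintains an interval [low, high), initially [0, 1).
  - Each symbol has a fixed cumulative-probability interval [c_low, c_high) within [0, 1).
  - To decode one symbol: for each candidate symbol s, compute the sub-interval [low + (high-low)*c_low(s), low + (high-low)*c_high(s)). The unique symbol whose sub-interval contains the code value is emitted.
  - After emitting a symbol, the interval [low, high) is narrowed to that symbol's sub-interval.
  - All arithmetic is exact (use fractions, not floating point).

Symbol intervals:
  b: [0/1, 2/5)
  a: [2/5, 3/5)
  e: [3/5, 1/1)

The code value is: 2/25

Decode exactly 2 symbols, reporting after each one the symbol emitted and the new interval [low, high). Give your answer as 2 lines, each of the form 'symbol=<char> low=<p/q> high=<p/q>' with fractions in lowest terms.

Step 1: interval [0/1, 1/1), width = 1/1 - 0/1 = 1/1
  'b': [0/1 + 1/1*0/1, 0/1 + 1/1*2/5) = [0/1, 2/5) <- contains code 2/25
  'a': [0/1 + 1/1*2/5, 0/1 + 1/1*3/5) = [2/5, 3/5)
  'e': [0/1 + 1/1*3/5, 0/1 + 1/1*1/1) = [3/5, 1/1)
  emit 'b', narrow to [0/1, 2/5)
Step 2: interval [0/1, 2/5), width = 2/5 - 0/1 = 2/5
  'b': [0/1 + 2/5*0/1, 0/1 + 2/5*2/5) = [0/1, 4/25) <- contains code 2/25
  'a': [0/1 + 2/5*2/5, 0/1 + 2/5*3/5) = [4/25, 6/25)
  'e': [0/1 + 2/5*3/5, 0/1 + 2/5*1/1) = [6/25, 2/5)
  emit 'b', narrow to [0/1, 4/25)

Answer: symbol=b low=0/1 high=2/5
symbol=b low=0/1 high=4/25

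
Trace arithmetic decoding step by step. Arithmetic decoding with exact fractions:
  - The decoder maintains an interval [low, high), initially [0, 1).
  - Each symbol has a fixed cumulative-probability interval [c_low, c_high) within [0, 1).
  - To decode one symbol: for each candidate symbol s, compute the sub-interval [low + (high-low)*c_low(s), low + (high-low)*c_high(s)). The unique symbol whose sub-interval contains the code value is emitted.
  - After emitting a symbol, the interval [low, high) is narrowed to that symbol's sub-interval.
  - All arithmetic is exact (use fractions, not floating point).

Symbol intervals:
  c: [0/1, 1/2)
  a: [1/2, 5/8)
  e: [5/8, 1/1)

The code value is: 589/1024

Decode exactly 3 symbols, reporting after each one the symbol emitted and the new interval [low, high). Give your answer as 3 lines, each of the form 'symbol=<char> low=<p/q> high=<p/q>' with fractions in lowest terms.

Answer: symbol=a low=1/2 high=5/8
symbol=a low=9/16 high=37/64
symbol=e low=293/512 high=37/64

Derivation:
Step 1: interval [0/1, 1/1), width = 1/1 - 0/1 = 1/1
  'c': [0/1 + 1/1*0/1, 0/1 + 1/1*1/2) = [0/1, 1/2)
  'a': [0/1 + 1/1*1/2, 0/1 + 1/1*5/8) = [1/2, 5/8) <- contains code 589/1024
  'e': [0/1 + 1/1*5/8, 0/1 + 1/1*1/1) = [5/8, 1/1)
  emit 'a', narrow to [1/2, 5/8)
Step 2: interval [1/2, 5/8), width = 5/8 - 1/2 = 1/8
  'c': [1/2 + 1/8*0/1, 1/2 + 1/8*1/2) = [1/2, 9/16)
  'a': [1/2 + 1/8*1/2, 1/2 + 1/8*5/8) = [9/16, 37/64) <- contains code 589/1024
  'e': [1/2 + 1/8*5/8, 1/2 + 1/8*1/1) = [37/64, 5/8)
  emit 'a', narrow to [9/16, 37/64)
Step 3: interval [9/16, 37/64), width = 37/64 - 9/16 = 1/64
  'c': [9/16 + 1/64*0/1, 9/16 + 1/64*1/2) = [9/16, 73/128)
  'a': [9/16 + 1/64*1/2, 9/16 + 1/64*5/8) = [73/128, 293/512)
  'e': [9/16 + 1/64*5/8, 9/16 + 1/64*1/1) = [293/512, 37/64) <- contains code 589/1024
  emit 'e', narrow to [293/512, 37/64)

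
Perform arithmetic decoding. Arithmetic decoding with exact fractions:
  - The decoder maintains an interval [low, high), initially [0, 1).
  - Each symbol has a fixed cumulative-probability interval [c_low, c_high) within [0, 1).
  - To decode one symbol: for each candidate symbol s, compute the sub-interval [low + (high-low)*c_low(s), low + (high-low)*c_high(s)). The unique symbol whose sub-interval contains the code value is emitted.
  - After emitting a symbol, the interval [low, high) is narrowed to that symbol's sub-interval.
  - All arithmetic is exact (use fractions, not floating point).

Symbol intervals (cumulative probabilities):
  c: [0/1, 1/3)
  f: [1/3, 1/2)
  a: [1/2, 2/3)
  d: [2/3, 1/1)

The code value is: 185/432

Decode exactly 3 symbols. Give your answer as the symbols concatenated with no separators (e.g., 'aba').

Step 1: interval [0/1, 1/1), width = 1/1 - 0/1 = 1/1
  'c': [0/1 + 1/1*0/1, 0/1 + 1/1*1/3) = [0/1, 1/3)
  'f': [0/1 + 1/1*1/3, 0/1 + 1/1*1/2) = [1/3, 1/2) <- contains code 185/432
  'a': [0/1 + 1/1*1/2, 0/1 + 1/1*2/3) = [1/2, 2/3)
  'd': [0/1 + 1/1*2/3, 0/1 + 1/1*1/1) = [2/3, 1/1)
  emit 'f', narrow to [1/3, 1/2)
Step 2: interval [1/3, 1/2), width = 1/2 - 1/3 = 1/6
  'c': [1/3 + 1/6*0/1, 1/3 + 1/6*1/3) = [1/3, 7/18)
  'f': [1/3 + 1/6*1/3, 1/3 + 1/6*1/2) = [7/18, 5/12)
  'a': [1/3 + 1/6*1/2, 1/3 + 1/6*2/3) = [5/12, 4/9) <- contains code 185/432
  'd': [1/3 + 1/6*2/3, 1/3 + 1/6*1/1) = [4/9, 1/2)
  emit 'a', narrow to [5/12, 4/9)
Step 3: interval [5/12, 4/9), width = 4/9 - 5/12 = 1/36
  'c': [5/12 + 1/36*0/1, 5/12 + 1/36*1/3) = [5/12, 23/54)
  'f': [5/12 + 1/36*1/3, 5/12 + 1/36*1/2) = [23/54, 31/72) <- contains code 185/432
  'a': [5/12 + 1/36*1/2, 5/12 + 1/36*2/3) = [31/72, 47/108)
  'd': [5/12 + 1/36*2/3, 5/12 + 1/36*1/1) = [47/108, 4/9)
  emit 'f', narrow to [23/54, 31/72)

Answer: faf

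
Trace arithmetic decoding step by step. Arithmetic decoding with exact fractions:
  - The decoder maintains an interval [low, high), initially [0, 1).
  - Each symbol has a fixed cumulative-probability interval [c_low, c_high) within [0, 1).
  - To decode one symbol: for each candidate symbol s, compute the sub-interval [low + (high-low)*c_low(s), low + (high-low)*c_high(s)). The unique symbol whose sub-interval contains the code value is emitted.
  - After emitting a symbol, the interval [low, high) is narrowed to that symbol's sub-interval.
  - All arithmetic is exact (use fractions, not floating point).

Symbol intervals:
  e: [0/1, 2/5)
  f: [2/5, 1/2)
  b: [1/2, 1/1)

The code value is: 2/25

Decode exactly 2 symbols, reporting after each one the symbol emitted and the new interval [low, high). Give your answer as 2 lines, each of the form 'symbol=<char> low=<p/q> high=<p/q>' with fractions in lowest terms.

Answer: symbol=e low=0/1 high=2/5
symbol=e low=0/1 high=4/25

Derivation:
Step 1: interval [0/1, 1/1), width = 1/1 - 0/1 = 1/1
  'e': [0/1 + 1/1*0/1, 0/1 + 1/1*2/5) = [0/1, 2/5) <- contains code 2/25
  'f': [0/1 + 1/1*2/5, 0/1 + 1/1*1/2) = [2/5, 1/2)
  'b': [0/1 + 1/1*1/2, 0/1 + 1/1*1/1) = [1/2, 1/1)
  emit 'e', narrow to [0/1, 2/5)
Step 2: interval [0/1, 2/5), width = 2/5 - 0/1 = 2/5
  'e': [0/1 + 2/5*0/1, 0/1 + 2/5*2/5) = [0/1, 4/25) <- contains code 2/25
  'f': [0/1 + 2/5*2/5, 0/1 + 2/5*1/2) = [4/25, 1/5)
  'b': [0/1 + 2/5*1/2, 0/1 + 2/5*1/1) = [1/5, 2/5)
  emit 'e', narrow to [0/1, 4/25)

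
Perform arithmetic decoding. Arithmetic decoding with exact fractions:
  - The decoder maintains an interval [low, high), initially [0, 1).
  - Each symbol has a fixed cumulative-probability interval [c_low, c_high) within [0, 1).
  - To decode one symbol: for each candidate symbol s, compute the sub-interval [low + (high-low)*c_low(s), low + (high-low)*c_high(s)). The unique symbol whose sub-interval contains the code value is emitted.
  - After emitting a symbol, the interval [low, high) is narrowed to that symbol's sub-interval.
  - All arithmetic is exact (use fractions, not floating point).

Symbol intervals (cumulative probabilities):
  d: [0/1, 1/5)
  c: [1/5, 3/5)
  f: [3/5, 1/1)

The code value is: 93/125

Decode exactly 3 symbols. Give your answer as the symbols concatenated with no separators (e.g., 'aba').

Answer: fcc

Derivation:
Step 1: interval [0/1, 1/1), width = 1/1 - 0/1 = 1/1
  'd': [0/1 + 1/1*0/1, 0/1 + 1/1*1/5) = [0/1, 1/5)
  'c': [0/1 + 1/1*1/5, 0/1 + 1/1*3/5) = [1/5, 3/5)
  'f': [0/1 + 1/1*3/5, 0/1 + 1/1*1/1) = [3/5, 1/1) <- contains code 93/125
  emit 'f', narrow to [3/5, 1/1)
Step 2: interval [3/5, 1/1), width = 1/1 - 3/5 = 2/5
  'd': [3/5 + 2/5*0/1, 3/5 + 2/5*1/5) = [3/5, 17/25)
  'c': [3/5 + 2/5*1/5, 3/5 + 2/5*3/5) = [17/25, 21/25) <- contains code 93/125
  'f': [3/5 + 2/5*3/5, 3/5 + 2/5*1/1) = [21/25, 1/1)
  emit 'c', narrow to [17/25, 21/25)
Step 3: interval [17/25, 21/25), width = 21/25 - 17/25 = 4/25
  'd': [17/25 + 4/25*0/1, 17/25 + 4/25*1/5) = [17/25, 89/125)
  'c': [17/25 + 4/25*1/5, 17/25 + 4/25*3/5) = [89/125, 97/125) <- contains code 93/125
  'f': [17/25 + 4/25*3/5, 17/25 + 4/25*1/1) = [97/125, 21/25)
  emit 'c', narrow to [89/125, 97/125)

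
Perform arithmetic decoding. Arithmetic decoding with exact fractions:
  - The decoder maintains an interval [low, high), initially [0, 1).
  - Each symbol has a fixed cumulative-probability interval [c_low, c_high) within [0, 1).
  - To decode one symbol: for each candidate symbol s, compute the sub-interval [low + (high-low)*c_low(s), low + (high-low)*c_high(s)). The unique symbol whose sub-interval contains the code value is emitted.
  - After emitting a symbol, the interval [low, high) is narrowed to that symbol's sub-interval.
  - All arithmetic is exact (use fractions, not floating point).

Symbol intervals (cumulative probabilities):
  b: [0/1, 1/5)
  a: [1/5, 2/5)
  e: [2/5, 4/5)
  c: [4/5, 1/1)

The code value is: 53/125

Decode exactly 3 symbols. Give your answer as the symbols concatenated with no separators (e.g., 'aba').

Step 1: interval [0/1, 1/1), width = 1/1 - 0/1 = 1/1
  'b': [0/1 + 1/1*0/1, 0/1 + 1/1*1/5) = [0/1, 1/5)
  'a': [0/1 + 1/1*1/5, 0/1 + 1/1*2/5) = [1/5, 2/5)
  'e': [0/1 + 1/1*2/5, 0/1 + 1/1*4/5) = [2/5, 4/5) <- contains code 53/125
  'c': [0/1 + 1/1*4/5, 0/1 + 1/1*1/1) = [4/5, 1/1)
  emit 'e', narrow to [2/5, 4/5)
Step 2: interval [2/5, 4/5), width = 4/5 - 2/5 = 2/5
  'b': [2/5 + 2/5*0/1, 2/5 + 2/5*1/5) = [2/5, 12/25) <- contains code 53/125
  'a': [2/5 + 2/5*1/5, 2/5 + 2/5*2/5) = [12/25, 14/25)
  'e': [2/5 + 2/5*2/5, 2/5 + 2/5*4/5) = [14/25, 18/25)
  'c': [2/5 + 2/5*4/5, 2/5 + 2/5*1/1) = [18/25, 4/5)
  emit 'b', narrow to [2/5, 12/25)
Step 3: interval [2/5, 12/25), width = 12/25 - 2/5 = 2/25
  'b': [2/5 + 2/25*0/1, 2/5 + 2/25*1/5) = [2/5, 52/125)
  'a': [2/5 + 2/25*1/5, 2/5 + 2/25*2/5) = [52/125, 54/125) <- contains code 53/125
  'e': [2/5 + 2/25*2/5, 2/5 + 2/25*4/5) = [54/125, 58/125)
  'c': [2/5 + 2/25*4/5, 2/5 + 2/25*1/1) = [58/125, 12/25)
  emit 'a', narrow to [52/125, 54/125)

Answer: eba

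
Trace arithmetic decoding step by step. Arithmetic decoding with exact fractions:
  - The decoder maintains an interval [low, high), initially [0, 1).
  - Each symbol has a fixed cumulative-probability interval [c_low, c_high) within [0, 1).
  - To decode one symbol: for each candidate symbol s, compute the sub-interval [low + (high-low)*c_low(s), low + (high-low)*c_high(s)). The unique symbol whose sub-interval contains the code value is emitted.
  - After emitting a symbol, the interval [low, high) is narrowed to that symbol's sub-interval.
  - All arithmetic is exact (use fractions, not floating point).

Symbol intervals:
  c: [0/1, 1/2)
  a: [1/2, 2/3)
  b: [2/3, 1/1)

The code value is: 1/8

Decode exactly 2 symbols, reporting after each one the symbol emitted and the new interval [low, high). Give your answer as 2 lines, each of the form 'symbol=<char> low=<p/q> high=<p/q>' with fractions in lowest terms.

Step 1: interval [0/1, 1/1), width = 1/1 - 0/1 = 1/1
  'c': [0/1 + 1/1*0/1, 0/1 + 1/1*1/2) = [0/1, 1/2) <- contains code 1/8
  'a': [0/1 + 1/1*1/2, 0/1 + 1/1*2/3) = [1/2, 2/3)
  'b': [0/1 + 1/1*2/3, 0/1 + 1/1*1/1) = [2/3, 1/1)
  emit 'c', narrow to [0/1, 1/2)
Step 2: interval [0/1, 1/2), width = 1/2 - 0/1 = 1/2
  'c': [0/1 + 1/2*0/1, 0/1 + 1/2*1/2) = [0/1, 1/4) <- contains code 1/8
  'a': [0/1 + 1/2*1/2, 0/1 + 1/2*2/3) = [1/4, 1/3)
  'b': [0/1 + 1/2*2/3, 0/1 + 1/2*1/1) = [1/3, 1/2)
  emit 'c', narrow to [0/1, 1/4)

Answer: symbol=c low=0/1 high=1/2
symbol=c low=0/1 high=1/4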